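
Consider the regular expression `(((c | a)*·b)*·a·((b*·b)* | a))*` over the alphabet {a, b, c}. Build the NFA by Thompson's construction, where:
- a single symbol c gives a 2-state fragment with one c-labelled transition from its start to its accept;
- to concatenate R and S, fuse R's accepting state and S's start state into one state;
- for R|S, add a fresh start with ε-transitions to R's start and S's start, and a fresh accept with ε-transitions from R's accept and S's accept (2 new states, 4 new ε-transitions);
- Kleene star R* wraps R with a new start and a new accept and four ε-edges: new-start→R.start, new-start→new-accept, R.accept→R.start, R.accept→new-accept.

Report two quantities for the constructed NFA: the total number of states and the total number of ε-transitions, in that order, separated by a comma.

Building bottom-up:
Each of the 7 symbol leaves contributes 2 states and 0 ε-transitions.
  c | a = 6 states, 4 ε-transitions
  (c | a)* = 8 states, 8 ε-transitions
  (c | a)*·b = 9 states, 8 ε-transitions
  ((c | a)*·b)* = 11 states, 12 ε-transitions
  b* = 4 states, 4 ε-transitions
  b*·b = 5 states, 4 ε-transitions
  (b*·b)* = 7 states, 8 ε-transitions
  (b*·b)* | a = 11 states, 12 ε-transitions
  ((c | a)*·b)*·a·((b*·b)* | a) = 22 states, 24 ε-transitions
  (((c | a)*·b)*·a·((b*·b)* | a))* = 24 states, 28 ε-transitions

24, 28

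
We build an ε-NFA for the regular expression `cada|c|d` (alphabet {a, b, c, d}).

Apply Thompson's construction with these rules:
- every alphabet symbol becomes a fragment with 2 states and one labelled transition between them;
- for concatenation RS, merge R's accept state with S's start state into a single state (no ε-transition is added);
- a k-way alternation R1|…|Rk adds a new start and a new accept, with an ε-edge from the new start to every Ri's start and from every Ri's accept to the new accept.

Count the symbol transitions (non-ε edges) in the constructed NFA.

By structural recursion:
Each of the 6 symbol leaves contributes exactly 1 symbol transition.
  cada : 4 symbol transitions
  cada|c|d : 6 symbol transitions

6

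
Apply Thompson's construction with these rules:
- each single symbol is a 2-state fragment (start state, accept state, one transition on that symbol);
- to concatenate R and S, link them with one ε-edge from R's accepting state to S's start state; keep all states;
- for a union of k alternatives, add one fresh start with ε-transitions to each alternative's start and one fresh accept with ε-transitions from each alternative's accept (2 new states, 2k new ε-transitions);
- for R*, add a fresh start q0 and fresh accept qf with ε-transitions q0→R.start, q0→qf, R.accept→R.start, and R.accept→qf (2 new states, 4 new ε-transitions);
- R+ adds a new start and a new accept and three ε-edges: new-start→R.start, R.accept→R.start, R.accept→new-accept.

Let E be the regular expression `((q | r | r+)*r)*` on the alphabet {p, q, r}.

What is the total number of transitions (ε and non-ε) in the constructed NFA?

22

By structural recursion:
Each of the 4 symbol leaves contributes 1 transition (1 symbol, 0 ε).
  r+ → 4 transitions (1 symbol, 3 ε)
  q | r | r+ → 12 transitions (3 symbol, 9 ε)
  (q | r | r+)* → 16 transitions (3 symbol, 13 ε)
  (q | r | r+)*r → 18 transitions (4 symbol, 14 ε)
  ((q | r | r+)*r)* → 22 transitions (4 symbol, 18 ε)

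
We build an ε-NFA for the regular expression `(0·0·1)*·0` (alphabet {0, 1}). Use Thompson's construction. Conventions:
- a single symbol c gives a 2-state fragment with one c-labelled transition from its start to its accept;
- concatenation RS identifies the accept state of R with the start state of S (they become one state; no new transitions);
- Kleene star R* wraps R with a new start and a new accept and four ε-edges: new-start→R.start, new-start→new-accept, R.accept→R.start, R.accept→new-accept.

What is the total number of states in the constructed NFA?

7

By structural recursion:
Each of the 4 symbol leaves contributes a 2-state fragment.
  0·0·1 : 4 states
  (0·0·1)* : 6 states
  (0·0·1)*·0 : 7 states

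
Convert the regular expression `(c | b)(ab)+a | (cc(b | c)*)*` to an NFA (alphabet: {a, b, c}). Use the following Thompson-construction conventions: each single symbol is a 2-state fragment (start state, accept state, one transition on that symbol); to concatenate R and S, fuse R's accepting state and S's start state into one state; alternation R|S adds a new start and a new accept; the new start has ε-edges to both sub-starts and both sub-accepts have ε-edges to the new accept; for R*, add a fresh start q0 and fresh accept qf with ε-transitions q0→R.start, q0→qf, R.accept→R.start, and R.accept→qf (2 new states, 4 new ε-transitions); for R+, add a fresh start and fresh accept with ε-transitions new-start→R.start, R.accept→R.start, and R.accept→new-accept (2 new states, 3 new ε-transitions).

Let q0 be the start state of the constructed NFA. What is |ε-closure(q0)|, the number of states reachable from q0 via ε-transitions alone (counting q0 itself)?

Work bottom-up. For each fragment F, track |ε-closure(F.start)| and whether F's accept lies in that closure (i.e. whether F accepts ε). A single-symbol fragment has closure size 1 and does not accept ε.
  c | b — new start ε-reaches every alternative's start; none of them accept ε, so the new accept is not reached: C = 1 + 1 + 1 = 3
  ab — C equals the left operand's closure size = 1 (its accept is not ε-reachable, so the closure stops there)
  (ab)+ — new start ε-reaches only the body's start; the new accept needs a symbol first: C = 1 + 1 = 2
  (c | b)(ab)+a — C equals the left operand's closure size = 3 (its accept is not ε-reachable, so the closure stops there)
  b | c — C = 1 + 1 + 1 = 3 (the new accept is not ε-reachable since no branch accepts ε)
  (b | c)* — C = 1 (new start) + 3 (body) + 1 (new accept) = 5
  cc(b | c)* — same as the first factor's closure: C = 1
  (cc(b | c)*)* — new start has ε-edges to the inner start and to the new accept, so C = 2 + 1 = 3
  (c | b)(ab)+a | (cc(b | c)*)* — new start ε-reaches every alternative's start; at least one alternative accepts ε, so the union's new accept is reached too: C = 1 + 3 + 3 + 1 = 8

8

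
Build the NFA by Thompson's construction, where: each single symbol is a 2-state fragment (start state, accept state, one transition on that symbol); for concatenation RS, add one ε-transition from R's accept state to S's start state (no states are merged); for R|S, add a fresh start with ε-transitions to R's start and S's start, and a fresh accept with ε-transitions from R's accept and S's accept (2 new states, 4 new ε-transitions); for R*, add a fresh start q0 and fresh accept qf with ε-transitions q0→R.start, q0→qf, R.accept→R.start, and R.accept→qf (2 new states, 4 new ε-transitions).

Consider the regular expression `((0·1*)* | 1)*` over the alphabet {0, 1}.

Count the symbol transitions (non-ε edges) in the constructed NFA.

3

Building bottom-up:
Each of the 3 symbol leaves contributes exactly 1 symbol transition.
  1* : 1 symbol transition
  0·1* : 2 symbol transitions
  (0·1*)* : 2 symbol transitions
  (0·1*)* | 1 : 3 symbol transitions
  ((0·1*)* | 1)* : 3 symbol transitions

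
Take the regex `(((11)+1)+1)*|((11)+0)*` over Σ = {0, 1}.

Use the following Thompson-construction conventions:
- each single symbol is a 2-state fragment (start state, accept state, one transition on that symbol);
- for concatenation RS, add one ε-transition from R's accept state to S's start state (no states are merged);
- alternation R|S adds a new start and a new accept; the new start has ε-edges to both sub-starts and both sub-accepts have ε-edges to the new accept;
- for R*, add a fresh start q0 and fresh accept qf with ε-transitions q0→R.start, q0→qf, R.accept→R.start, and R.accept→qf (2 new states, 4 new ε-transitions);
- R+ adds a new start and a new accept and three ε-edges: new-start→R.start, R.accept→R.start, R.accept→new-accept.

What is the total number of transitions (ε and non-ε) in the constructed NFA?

33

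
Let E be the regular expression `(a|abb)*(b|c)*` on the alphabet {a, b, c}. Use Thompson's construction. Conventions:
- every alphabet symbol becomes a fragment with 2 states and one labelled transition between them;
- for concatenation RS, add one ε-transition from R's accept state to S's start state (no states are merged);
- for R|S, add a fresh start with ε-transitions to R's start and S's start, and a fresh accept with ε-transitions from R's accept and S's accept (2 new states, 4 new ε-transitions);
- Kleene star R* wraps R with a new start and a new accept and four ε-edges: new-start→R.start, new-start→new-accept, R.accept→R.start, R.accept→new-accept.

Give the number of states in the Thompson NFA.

By structural recursion:
Each of the 6 symbol leaves contributes a 2-state fragment.
  abb = 6 states
  a|abb = 10 states
  (a|abb)* = 12 states
  b|c = 6 states
  (b|c)* = 8 states
  (a|abb)*(b|c)* = 20 states

20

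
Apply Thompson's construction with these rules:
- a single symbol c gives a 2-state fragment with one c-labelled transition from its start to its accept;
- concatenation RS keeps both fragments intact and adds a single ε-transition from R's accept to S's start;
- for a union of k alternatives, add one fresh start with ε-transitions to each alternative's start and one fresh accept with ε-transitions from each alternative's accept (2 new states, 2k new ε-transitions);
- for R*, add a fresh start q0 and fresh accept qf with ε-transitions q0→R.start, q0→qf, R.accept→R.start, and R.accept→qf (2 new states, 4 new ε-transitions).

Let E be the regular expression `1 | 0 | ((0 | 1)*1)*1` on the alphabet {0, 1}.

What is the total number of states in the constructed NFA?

20

Per subexpression:
Each of the 6 symbol leaves contributes a 2-state fragment.
  0 | 1 — 6 states
  (0 | 1)* — 8 states
  (0 | 1)*1 — 10 states
  ((0 | 1)*1)* — 12 states
  ((0 | 1)*1)*1 — 14 states
  1 | 0 | ((0 | 1)*1)*1 — 20 states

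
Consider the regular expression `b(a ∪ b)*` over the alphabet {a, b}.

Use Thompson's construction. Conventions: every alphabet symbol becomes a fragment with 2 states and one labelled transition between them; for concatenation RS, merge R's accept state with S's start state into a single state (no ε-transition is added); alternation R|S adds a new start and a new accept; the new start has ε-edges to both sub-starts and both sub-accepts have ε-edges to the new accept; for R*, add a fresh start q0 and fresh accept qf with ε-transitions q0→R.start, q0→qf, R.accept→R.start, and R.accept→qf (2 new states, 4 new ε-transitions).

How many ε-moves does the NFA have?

By structural recursion:
Each of the 3 symbol leaves contributes 0 ε-transitions.
  a ∪ b : 4 ε-transitions
  (a ∪ b)* : 8 ε-transitions
  b(a ∪ b)* : 8 ε-transitions

8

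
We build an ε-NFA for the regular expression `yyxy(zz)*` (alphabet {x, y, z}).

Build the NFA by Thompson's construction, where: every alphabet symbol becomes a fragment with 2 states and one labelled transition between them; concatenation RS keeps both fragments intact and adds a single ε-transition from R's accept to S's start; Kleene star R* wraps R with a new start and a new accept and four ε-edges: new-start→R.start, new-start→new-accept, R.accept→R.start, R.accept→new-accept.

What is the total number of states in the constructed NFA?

Recursing over subexpressions:
Each of the 6 symbol leaves contributes a 2-state fragment.
  zz = 4 states
  (zz)* = 6 states
  yyxy(zz)* = 14 states

14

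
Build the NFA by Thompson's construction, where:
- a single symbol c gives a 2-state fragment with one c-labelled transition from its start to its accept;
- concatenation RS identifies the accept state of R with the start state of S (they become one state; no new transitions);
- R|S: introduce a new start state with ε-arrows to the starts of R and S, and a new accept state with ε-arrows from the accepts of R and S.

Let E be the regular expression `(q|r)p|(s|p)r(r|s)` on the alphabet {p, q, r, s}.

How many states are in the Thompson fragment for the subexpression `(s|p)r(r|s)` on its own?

12

Fragment for `(s|p)r(r|s)`:
Each of the 5 symbol leaves contributes a 2-state fragment.
  s|p → 6 states
  r|s → 6 states
  (s|p)r(r|s) → 12 states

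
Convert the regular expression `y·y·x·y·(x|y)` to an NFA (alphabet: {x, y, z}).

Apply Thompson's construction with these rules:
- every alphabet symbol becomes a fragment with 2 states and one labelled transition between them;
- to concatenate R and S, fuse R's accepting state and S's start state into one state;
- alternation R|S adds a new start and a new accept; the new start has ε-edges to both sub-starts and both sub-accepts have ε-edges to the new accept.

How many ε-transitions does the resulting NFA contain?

Recursing over subexpressions:
Each of the 6 symbol leaves contributes 0 ε-transitions.
  x|y = 4 ε-transitions
  y·y·x·y·(x|y) = 4 ε-transitions

4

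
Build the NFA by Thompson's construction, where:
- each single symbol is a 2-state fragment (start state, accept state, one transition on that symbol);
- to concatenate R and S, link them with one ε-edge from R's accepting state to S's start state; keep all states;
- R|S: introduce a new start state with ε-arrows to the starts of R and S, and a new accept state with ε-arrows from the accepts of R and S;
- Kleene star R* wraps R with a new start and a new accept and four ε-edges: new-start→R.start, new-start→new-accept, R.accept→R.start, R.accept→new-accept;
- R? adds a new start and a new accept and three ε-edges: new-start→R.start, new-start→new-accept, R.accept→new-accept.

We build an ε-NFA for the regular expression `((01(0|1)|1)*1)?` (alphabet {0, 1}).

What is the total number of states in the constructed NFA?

By structural recursion:
Each of the 6 symbol leaves contributes a 2-state fragment.
  0|1 = 6 states
  01(0|1) = 10 states
  01(0|1)|1 = 14 states
  (01(0|1)|1)* = 16 states
  (01(0|1)|1)*1 = 18 states
  ((01(0|1)|1)*1)? = 20 states

20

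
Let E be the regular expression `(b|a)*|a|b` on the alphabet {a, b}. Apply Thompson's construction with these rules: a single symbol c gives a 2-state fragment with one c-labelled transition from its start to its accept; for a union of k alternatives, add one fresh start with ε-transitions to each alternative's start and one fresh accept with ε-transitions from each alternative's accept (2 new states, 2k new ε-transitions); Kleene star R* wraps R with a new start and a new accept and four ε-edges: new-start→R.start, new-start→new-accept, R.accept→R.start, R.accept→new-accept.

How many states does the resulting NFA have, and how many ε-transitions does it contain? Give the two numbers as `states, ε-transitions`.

14, 14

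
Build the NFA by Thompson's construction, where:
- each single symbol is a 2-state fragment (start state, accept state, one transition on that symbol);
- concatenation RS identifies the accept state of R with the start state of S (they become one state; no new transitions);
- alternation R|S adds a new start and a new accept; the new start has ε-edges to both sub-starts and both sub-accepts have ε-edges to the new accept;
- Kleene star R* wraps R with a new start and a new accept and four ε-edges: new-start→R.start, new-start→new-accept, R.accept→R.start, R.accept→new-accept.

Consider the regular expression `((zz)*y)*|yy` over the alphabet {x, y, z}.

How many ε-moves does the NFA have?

Building bottom-up:
Each of the 5 symbol leaves contributes 0 ε-transitions.
  zz : 0 ε-transitions
  (zz)* : 4 ε-transitions
  (zz)*y : 4 ε-transitions
  ((zz)*y)* : 8 ε-transitions
  yy : 0 ε-transitions
  ((zz)*y)*|yy : 12 ε-transitions

12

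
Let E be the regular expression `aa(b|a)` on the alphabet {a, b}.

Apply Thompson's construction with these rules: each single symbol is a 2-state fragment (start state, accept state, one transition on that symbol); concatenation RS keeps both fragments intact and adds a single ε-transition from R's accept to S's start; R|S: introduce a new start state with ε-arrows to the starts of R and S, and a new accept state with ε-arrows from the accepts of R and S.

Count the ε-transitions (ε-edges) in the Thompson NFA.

Per subexpression:
Each of the 4 symbol leaves contributes 0 ε-transitions.
  b|a → 4 ε-transitions
  aa(b|a) → 6 ε-transitions

6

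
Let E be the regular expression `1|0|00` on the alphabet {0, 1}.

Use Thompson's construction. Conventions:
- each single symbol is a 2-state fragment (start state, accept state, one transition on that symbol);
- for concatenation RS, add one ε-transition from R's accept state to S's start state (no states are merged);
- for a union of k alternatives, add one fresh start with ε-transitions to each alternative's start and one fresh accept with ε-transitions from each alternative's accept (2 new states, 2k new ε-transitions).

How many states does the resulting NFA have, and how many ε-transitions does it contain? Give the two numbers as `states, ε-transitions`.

Bottom-up over the parse tree:
Each of the 4 symbol leaves contributes 2 states and 0 ε-transitions.
  00 → 4 states, 1 ε-transition
  1|0|00 → 10 states, 7 ε-transitions

10, 7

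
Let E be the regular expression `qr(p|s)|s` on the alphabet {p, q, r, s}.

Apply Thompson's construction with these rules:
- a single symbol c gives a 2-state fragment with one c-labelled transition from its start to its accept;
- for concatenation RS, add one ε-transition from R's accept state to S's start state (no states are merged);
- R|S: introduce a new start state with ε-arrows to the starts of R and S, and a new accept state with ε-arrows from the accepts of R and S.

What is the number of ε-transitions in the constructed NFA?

10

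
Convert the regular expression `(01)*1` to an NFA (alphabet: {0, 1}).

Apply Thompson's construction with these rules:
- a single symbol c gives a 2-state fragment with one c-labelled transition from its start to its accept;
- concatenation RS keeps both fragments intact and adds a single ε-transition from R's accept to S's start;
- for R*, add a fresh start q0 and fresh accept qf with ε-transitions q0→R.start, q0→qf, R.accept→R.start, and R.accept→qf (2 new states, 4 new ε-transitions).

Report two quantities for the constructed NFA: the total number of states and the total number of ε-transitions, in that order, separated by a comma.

By structural recursion:
Each of the 3 symbol leaves contributes 2 states and 0 ε-transitions.
  01 : 4 states, 1 ε-transition
  (01)* : 6 states, 5 ε-transitions
  (01)*1 : 8 states, 6 ε-transitions

8, 6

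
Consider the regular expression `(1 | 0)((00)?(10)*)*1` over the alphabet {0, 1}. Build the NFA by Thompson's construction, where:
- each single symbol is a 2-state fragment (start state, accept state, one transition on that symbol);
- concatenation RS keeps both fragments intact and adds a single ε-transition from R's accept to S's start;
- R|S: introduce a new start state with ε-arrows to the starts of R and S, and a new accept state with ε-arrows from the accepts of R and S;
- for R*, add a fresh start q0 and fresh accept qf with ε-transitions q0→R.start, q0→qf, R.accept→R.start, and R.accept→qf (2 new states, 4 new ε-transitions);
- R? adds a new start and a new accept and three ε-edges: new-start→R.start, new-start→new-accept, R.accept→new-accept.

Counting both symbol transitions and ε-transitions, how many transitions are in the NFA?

Recursing over subexpressions:
Each of the 7 symbol leaves contributes 1 transition (1 symbol, 0 ε).
  1 | 0 = 6 transitions (2 symbol, 4 ε)
  00 = 3 transitions (2 symbol, 1 ε)
  (00)? = 6 transitions (2 symbol, 4 ε)
  10 = 3 transitions (2 symbol, 1 ε)
  (10)* = 7 transitions (2 symbol, 5 ε)
  (00)?(10)* = 14 transitions (4 symbol, 10 ε)
  ((00)?(10)*)* = 18 transitions (4 symbol, 14 ε)
  (1 | 0)((00)?(10)*)*1 = 27 transitions (7 symbol, 20 ε)

27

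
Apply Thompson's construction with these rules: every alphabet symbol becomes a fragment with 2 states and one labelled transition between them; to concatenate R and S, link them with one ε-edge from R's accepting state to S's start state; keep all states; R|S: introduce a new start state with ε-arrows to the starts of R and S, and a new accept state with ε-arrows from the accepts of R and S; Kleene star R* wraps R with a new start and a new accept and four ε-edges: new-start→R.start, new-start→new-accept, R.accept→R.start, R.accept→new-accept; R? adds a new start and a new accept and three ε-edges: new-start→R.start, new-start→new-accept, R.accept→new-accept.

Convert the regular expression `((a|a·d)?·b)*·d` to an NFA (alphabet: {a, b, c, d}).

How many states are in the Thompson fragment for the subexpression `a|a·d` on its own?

8

Fragment for `a|a·d`:
Each of the 3 symbol leaves contributes a 2-state fragment.
  a·d = 4 states
  a|a·d = 8 states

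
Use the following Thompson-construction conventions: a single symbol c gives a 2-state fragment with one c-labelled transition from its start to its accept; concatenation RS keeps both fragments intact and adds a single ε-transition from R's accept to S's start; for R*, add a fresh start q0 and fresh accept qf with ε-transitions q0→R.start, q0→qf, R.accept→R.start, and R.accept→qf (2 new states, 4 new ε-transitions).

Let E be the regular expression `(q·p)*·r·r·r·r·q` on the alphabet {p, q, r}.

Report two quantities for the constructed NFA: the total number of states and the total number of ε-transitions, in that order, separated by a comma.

16, 10

Recursing over subexpressions:
Each of the 7 symbol leaves contributes 2 states and 0 ε-transitions.
  q·p → 4 states, 1 ε-transition
  (q·p)* → 6 states, 5 ε-transitions
  (q·p)*·r·r·r·r·q → 16 states, 10 ε-transitions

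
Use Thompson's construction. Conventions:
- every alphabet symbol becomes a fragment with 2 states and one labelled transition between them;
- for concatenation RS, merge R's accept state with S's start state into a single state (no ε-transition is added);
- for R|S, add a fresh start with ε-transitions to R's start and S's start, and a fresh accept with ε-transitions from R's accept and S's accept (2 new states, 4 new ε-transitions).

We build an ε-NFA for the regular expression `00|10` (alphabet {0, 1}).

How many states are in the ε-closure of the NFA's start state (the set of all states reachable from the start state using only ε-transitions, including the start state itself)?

3

Work bottom-up. For each fragment F, track |ε-closure(F.start)| and whether F's accept lies in that closure (i.e. whether F accepts ε). A single-symbol fragment has closure size 1 and does not accept ε.
  00 — same as the first factor's closure: C = 1
  10 — C equals the left operand's closure size = 1 (its accept is not ε-reachable, so the closure stops there)
  00|10 — C = 1 + 1 + 1 = 3 (the new accept is not ε-reachable since no branch accepts ε)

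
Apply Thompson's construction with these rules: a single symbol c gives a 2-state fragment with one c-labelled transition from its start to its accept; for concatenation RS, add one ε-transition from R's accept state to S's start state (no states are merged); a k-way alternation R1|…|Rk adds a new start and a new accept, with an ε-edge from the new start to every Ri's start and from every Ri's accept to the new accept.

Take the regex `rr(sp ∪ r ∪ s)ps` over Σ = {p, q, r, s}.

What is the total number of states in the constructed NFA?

18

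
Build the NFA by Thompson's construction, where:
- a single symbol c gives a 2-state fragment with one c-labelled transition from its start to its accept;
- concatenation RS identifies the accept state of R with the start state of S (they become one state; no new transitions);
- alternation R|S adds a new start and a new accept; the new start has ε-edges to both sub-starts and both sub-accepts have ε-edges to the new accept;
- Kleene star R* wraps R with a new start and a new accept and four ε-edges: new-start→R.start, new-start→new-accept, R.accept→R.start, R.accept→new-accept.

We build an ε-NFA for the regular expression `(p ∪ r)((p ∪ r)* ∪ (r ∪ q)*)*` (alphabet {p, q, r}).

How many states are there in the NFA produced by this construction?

25

Bottom-up over the parse tree:
Each of the 6 symbol leaves contributes a 2-state fragment.
  p ∪ r : 6 states
  p ∪ r : 6 states
  (p ∪ r)* : 8 states
  r ∪ q : 6 states
  (r ∪ q)* : 8 states
  (p ∪ r)* ∪ (r ∪ q)* : 18 states
  ((p ∪ r)* ∪ (r ∪ q)*)* : 20 states
  (p ∪ r)((p ∪ r)* ∪ (r ∪ q)*)* : 25 states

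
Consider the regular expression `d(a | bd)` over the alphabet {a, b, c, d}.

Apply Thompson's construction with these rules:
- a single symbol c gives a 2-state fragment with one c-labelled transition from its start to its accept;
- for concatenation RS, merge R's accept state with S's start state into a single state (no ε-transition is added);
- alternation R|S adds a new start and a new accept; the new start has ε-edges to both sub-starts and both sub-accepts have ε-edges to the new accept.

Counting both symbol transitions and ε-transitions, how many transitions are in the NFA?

8

By structural recursion:
Each of the 4 symbol leaves contributes 1 transition (1 symbol, 0 ε).
  bd — 2 transitions (2 symbol, 0 ε)
  a | bd — 7 transitions (3 symbol, 4 ε)
  d(a | bd) — 8 transitions (4 symbol, 4 ε)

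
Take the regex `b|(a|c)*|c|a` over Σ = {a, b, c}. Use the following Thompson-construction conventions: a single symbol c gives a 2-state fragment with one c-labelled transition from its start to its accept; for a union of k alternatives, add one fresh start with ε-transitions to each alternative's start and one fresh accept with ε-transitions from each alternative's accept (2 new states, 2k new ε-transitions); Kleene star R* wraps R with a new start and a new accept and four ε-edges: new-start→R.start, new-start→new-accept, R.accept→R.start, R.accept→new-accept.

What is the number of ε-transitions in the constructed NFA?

16

By structural recursion:
Each of the 5 symbol leaves contributes 0 ε-transitions.
  a|c : 4 ε-transitions
  (a|c)* : 8 ε-transitions
  b|(a|c)*|c|a : 16 ε-transitions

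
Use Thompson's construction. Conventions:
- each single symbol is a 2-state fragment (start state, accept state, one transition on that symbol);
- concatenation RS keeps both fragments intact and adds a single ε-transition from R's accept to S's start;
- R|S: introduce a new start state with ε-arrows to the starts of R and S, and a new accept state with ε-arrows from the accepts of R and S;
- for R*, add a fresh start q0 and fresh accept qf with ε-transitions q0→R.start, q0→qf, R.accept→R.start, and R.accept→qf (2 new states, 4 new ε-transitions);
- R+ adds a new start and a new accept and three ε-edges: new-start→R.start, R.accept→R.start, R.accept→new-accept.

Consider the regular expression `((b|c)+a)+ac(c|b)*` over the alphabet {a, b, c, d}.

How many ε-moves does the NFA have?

22

Per subexpression:
Each of the 7 symbol leaves contributes 0 ε-transitions.
  b|c = 4 ε-transitions
  (b|c)+ = 7 ε-transitions
  (b|c)+a = 8 ε-transitions
  ((b|c)+a)+ = 11 ε-transitions
  c|b = 4 ε-transitions
  (c|b)* = 8 ε-transitions
  ((b|c)+a)+ac(c|b)* = 22 ε-transitions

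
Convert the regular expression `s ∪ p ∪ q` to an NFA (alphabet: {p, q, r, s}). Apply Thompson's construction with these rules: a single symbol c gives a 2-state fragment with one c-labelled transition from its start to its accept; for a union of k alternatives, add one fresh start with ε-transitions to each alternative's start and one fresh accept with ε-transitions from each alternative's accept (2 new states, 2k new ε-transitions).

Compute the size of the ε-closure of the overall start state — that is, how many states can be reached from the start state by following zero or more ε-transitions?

4

Let C(F) = |ε-closure(F.start)| within fragment F, and note whether F accepts ε. Symbol fragments have C = 1 and do not accept ε. Then:
  s ∪ p ∪ q — |ε-closure| = 1 + 1 + 1 + 1 = 4 (the new accept is not ε-reachable since no branch accepts ε)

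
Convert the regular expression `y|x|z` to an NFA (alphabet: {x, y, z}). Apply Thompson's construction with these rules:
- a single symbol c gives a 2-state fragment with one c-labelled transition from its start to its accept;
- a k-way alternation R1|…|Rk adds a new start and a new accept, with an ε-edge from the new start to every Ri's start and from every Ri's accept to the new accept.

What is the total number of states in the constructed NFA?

Bottom-up over the parse tree:
Each of the 3 symbol leaves contributes a 2-state fragment.
  y|x|z → 8 states

8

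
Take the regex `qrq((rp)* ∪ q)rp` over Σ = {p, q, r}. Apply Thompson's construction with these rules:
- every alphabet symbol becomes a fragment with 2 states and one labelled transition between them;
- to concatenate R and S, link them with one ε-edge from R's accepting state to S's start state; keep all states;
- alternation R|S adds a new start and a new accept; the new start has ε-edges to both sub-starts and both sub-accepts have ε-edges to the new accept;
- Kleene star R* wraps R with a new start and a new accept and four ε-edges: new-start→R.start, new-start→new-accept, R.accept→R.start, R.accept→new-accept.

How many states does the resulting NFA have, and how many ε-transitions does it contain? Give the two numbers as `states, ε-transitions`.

20, 14

Per subexpression:
Each of the 8 symbol leaves contributes 2 states and 0 ε-transitions.
  rp — 4 states, 1 ε-transition
  (rp)* — 6 states, 5 ε-transitions
  (rp)* ∪ q — 10 states, 9 ε-transitions
  qrq((rp)* ∪ q)rp — 20 states, 14 ε-transitions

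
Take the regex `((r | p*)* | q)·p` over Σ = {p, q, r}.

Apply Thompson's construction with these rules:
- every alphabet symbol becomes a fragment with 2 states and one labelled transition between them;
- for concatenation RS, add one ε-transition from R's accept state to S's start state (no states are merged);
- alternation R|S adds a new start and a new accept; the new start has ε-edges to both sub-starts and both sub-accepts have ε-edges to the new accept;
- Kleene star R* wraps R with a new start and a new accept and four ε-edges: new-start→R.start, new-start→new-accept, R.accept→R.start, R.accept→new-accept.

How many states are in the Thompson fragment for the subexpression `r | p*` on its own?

Fragment for `r | p*`:
Each of the 2 symbol leaves contributes a 2-state fragment.
  p* → 4 states
  r | p* → 8 states

8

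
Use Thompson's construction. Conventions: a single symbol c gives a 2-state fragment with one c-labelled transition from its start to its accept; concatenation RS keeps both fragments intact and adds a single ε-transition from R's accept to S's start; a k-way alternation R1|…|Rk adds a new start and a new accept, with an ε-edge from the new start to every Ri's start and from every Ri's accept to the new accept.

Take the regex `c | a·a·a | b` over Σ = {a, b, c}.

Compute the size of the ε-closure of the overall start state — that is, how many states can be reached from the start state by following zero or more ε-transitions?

4

Let C(F) = |ε-closure(F.start)| within fragment F, and note whether F accepts ε. Symbol fragments have C = 1 and do not accept ε. Then:
  a·a·a → same as the first factor's closure: |closure| = 1
  c | a·a·a | b → |closure| = 1 + 1 + 1 + 1 = 4 (the new accept is not ε-reachable since no branch accepts ε)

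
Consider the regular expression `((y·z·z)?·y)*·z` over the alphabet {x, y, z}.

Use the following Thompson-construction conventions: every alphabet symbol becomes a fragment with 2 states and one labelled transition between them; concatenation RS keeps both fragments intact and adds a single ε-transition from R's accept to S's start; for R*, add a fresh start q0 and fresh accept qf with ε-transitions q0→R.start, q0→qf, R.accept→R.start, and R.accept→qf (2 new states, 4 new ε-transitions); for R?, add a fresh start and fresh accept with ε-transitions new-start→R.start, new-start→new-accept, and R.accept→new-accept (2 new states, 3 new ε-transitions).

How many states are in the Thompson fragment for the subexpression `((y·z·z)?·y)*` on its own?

12

Fragment for `((y·z·z)?·y)*`:
Each of the 4 symbol leaves contributes a 2-state fragment.
  y·z·z = 6 states
  (y·z·z)? = 8 states
  (y·z·z)?·y = 10 states
  ((y·z·z)?·y)* = 12 states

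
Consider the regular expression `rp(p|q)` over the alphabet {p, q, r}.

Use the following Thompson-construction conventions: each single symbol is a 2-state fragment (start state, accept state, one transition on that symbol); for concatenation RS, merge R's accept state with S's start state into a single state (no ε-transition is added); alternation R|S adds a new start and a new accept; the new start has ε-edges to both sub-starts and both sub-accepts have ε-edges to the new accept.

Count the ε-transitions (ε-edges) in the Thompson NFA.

Building bottom-up:
Each of the 4 symbol leaves contributes 0 ε-transitions.
  p|q = 4 ε-transitions
  rp(p|q) = 4 ε-transitions

4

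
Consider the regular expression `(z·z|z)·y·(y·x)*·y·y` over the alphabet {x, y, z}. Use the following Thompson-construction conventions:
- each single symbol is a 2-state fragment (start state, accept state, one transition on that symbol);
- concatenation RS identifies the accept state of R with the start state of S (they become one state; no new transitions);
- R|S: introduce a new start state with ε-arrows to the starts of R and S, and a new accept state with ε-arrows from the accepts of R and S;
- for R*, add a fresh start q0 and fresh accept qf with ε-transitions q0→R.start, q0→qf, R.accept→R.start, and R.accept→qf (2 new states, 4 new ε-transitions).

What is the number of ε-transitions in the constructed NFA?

Recursing over subexpressions:
Each of the 8 symbol leaves contributes 0 ε-transitions.
  z·z — 0 ε-transitions
  z·z|z — 4 ε-transitions
  y·x — 0 ε-transitions
  (y·x)* — 4 ε-transitions
  (z·z|z)·y·(y·x)*·y·y — 8 ε-transitions

8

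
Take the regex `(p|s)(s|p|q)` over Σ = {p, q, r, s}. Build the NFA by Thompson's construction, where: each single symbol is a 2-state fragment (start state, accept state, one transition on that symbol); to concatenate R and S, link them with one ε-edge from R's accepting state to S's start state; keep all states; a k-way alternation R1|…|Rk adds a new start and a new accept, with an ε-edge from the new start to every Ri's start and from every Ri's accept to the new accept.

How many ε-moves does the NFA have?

11

Bottom-up over the parse tree:
Each of the 5 symbol leaves contributes 0 ε-transitions.
  p|s : 4 ε-transitions
  s|p|q : 6 ε-transitions
  (p|s)(s|p|q) : 11 ε-transitions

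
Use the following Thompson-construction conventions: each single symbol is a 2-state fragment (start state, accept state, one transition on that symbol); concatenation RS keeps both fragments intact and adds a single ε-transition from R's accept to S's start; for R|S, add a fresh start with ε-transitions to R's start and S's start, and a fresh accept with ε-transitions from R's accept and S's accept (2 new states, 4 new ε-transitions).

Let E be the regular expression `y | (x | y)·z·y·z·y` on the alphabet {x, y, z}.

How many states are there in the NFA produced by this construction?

Per subexpression:
Each of the 7 symbol leaves contributes a 2-state fragment.
  x | y → 6 states
  (x | y)·z·y·z·y → 14 states
  y | (x | y)·z·y·z·y → 18 states

18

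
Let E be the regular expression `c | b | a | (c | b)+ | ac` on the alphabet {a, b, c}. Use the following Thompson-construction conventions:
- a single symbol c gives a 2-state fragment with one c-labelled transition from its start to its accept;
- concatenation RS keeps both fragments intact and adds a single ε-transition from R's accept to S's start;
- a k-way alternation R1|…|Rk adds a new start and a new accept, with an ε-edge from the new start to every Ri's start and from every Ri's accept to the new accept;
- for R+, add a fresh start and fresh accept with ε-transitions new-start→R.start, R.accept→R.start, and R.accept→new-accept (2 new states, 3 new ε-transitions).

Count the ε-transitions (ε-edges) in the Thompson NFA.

18

Building bottom-up:
Each of the 7 symbol leaves contributes 0 ε-transitions.
  c | b — 4 ε-transitions
  (c | b)+ — 7 ε-transitions
  ac — 1 ε-transition
  c | b | a | (c | b)+ | ac — 18 ε-transitions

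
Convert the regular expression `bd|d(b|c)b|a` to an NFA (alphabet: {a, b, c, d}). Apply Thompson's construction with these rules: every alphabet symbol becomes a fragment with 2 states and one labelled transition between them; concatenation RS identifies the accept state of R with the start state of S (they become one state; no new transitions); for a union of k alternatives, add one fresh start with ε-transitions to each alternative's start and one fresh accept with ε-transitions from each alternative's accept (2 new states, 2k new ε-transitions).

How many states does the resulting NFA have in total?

Building bottom-up:
Each of the 7 symbol leaves contributes a 2-state fragment.
  bd → 3 states
  b|c → 6 states
  d(b|c)b → 8 states
  bd|d(b|c)b|a → 15 states

15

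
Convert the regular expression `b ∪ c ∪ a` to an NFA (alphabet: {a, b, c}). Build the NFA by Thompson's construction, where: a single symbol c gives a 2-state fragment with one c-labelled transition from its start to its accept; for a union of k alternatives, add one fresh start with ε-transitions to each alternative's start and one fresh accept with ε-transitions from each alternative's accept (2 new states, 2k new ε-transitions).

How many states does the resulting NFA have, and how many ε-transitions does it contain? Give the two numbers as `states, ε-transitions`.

8, 6

Building bottom-up:
Each of the 3 symbol leaves contributes 2 states and 0 ε-transitions.
  b ∪ c ∪ a — 8 states, 6 ε-transitions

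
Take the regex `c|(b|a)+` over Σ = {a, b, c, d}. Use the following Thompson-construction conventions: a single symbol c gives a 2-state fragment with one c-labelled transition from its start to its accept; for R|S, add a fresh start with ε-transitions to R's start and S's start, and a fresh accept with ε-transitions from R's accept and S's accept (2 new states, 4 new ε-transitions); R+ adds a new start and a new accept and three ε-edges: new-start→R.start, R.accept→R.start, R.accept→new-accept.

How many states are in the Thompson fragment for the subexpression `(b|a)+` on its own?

8

Fragment for `(b|a)+`:
Each of the 2 symbol leaves contributes a 2-state fragment.
  b|a — 6 states
  (b|a)+ — 8 states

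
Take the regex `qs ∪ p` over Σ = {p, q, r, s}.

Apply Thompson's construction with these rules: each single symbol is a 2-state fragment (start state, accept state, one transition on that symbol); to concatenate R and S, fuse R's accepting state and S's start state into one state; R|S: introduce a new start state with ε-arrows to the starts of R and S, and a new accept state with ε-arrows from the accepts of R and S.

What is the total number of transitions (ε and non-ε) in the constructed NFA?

7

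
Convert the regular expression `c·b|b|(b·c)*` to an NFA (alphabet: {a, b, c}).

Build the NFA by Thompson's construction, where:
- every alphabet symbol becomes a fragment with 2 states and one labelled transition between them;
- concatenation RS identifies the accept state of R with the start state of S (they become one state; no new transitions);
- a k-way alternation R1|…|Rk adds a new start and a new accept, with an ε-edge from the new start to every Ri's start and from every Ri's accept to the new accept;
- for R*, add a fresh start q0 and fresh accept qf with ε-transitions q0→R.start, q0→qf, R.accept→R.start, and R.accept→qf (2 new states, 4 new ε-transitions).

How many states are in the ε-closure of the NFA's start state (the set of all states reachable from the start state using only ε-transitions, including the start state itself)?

Compute the ε-closure size of each fragment's start state recursively; a symbol fragment's start has no outgoing ε-edge, so its closure is just itself (size 1).
  c·b — same as the first factor's closure: |ε-closure| = 1
  b·c — |ε-closure| equals the left operand's closure size = 1 (its accept is not ε-reachable, so the closure stops there)
  (b·c)* — the star's fresh start ε-reaches both the body's start and the fresh accept: |ε-closure| = 2 + 1 = 3
  c·b|b|(b·c)* — new start ε-reaches every alternative's start; at least one alternative accepts ε, so the union's new accept is reached too: |ε-closure| = 1 + 1 + 1 + 3 + 1 = 7

7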